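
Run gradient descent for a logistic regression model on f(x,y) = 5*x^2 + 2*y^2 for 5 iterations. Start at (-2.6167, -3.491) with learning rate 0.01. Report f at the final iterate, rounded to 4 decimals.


Gradient descent on f(x,y) = 5*x^2 + 2*y^2.
Starting point: (-2.6167, -3.491), alpha = 0.01
Step 1: grad_x = 2*5*-2.6167 = -26.167, grad_y = 2*2*-3.491 = -13.964
  x_1 = -2.6167 - 0.01*-26.167 = -2.355
  y_1 = -3.491 - 0.01*-13.964 = -3.3514
Step 2: grad_x = 2*5*-2.355 = -23.5503, grad_y = 2*2*-3.3514 = -13.4054
  x_2 = -2.355 - 0.01*-23.5503 = -2.1195
  y_2 = -3.3514 - 0.01*-13.4054 = -3.2173
Step 3: grad_x = 2*5*-2.1195 = -21.1953, grad_y = 2*2*-3.2173 = -12.8692
  x_3 = -2.1195 - 0.01*-21.1953 = -1.9076
  y_3 = -3.2173 - 0.01*-12.8692 = -3.0886
Step 4: grad_x = 2*5*-1.9076 = -19.0757, grad_y = 2*2*-3.0886 = -12.3545
  x_4 = -1.9076 - 0.01*-19.0757 = -1.7168
  y_4 = -3.0886 - 0.01*-12.3545 = -2.9651
Step 5: grad_x = 2*5*-1.7168 = -17.1682, grad_y = 2*2*-2.9651 = -11.8603
  x_5 = -1.7168 - 0.01*-17.1682 = -1.5451
  y_5 = -2.9651 - 0.01*-11.8603 = -2.8465
f(-1.5451, -2.8465) = 5*(-1.5451)^2 + 2*(-2.8465)^2 = 28.142


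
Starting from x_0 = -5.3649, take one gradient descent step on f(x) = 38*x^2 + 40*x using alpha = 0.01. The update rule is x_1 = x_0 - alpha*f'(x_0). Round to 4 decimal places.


We compute the gradient at x_0 and apply the update.
f'(x) = 76*x + 40
f'(-5.3649) = 76*-5.3649 + 40 = -367.7324
x_1 = -5.3649 - 0.01*-367.7324 = -1.6876


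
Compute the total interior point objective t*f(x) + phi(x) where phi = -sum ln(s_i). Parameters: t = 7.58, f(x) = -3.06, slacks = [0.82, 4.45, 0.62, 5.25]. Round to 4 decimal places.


Step 1: Compute log-barrier.
ln values: [-0.1985, 1.4929, -0.478, 1.6582]
phi = -(-0.1985 + 1.4929 - 0.478 + 1.6582) = -2.4746
Step 2: Compute augmented objective.
t*f(x) = 7.58*-3.06 = -23.1948
Total = -23.1948 - 2.4746 = -25.6694


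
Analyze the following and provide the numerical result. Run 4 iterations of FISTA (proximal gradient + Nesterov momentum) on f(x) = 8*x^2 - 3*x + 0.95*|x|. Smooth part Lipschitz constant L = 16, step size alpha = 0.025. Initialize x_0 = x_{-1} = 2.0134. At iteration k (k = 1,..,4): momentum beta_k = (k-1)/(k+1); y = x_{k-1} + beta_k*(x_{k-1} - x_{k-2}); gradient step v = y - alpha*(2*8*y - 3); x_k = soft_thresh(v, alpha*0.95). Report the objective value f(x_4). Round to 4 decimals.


FISTA on f(x) = 8*x^2 - 3*x + 0.95*|x|
L = 16, alpha = 0.025
Iteration 1: beta = 0.0, y = 2.0134 + 0.0*(2.0134 - 2.0134) = 2.0134
  grad(y) = 29.2144, v = y - alpha*grad = 1.283
  prox(v) = soft_thresh(1.283, 0.0238) = 1.2593
Iteration 2: beta = 0.3333, y = 1.2593 + 0.3333*(1.2593 - 2.0134) = 1.0079
  grad(y) = 13.1267, v = y - alpha*grad = 0.6798
  prox(v) = soft_thresh(0.6798, 0.0238) = 0.656
Iteration 3: beta = 0.5, y = 0.656 + 0.5*(0.656 - 1.2593) = 0.3544
  grad(y) = 2.6697, v = y - alpha*grad = 0.2876
  prox(v) = soft_thresh(0.2876, 0.0238) = 0.2639
Iteration 4: beta = 0.6, y = 0.2639 + 0.6*(0.2639 - 0.656) = 0.0286
  grad(y) = -2.5427, v = y - alpha*grad = 0.0921
  prox(v) = soft_thresh(0.0921, 0.0238) = 0.0684
f(x_4) = 8*0.0684^2 - 3*0.0684 + 0.95*|0.0684| = -0.1028


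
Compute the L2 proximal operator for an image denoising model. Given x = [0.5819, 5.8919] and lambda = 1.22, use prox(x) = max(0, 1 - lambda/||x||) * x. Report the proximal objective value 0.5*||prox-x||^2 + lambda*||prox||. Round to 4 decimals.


Step 1: Compute ||x||.
||x|| = 5.9206
Step 2: Compute scaling factor.
scale = max(0, 1 - 1.22/5.9206) = 0.7939
Step 3: prox(x) = [0.462, 4.6778]
||prox(x)|| = 4.7006
Step 4: Proximal objective.
0.5*||prox-x||^2 = 0.7442
lambda*||prox|| = 5.7347
Total = 6.4789


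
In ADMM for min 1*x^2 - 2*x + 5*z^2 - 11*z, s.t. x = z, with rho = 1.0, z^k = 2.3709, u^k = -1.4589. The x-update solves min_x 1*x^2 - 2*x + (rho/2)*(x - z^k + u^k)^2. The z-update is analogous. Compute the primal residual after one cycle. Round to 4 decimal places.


ADMM iteration with rho = 1.0, z^k = 2.3709, u^k = -1.4589
Step 1: x-update.
Minimize 1*x^2 - 2*x + (1.0/2)*(x - 2.3709 - 1.4589)^2
FOC: (2*1 + 1.0)*x = 2 + 1.0*(2.3709 + 1.4589)
x^{k+1} = 1.9433
Step 2: z-update.
Minimize 5*z^2 - 11*z + (1.0/2)*(1.9433 - z - 1.4589)^2
FOC: (2*5 + 1.0)*z = 11 + 1.0*(1.9433 - 1.4589)
z^{k+1} = 1.044
Step 3: u-update.
u^{k+1} = -1.4589 + 1.9433 - 1.044 = -0.5597
Step 4: Primal residual = |1.9433 - 1.044| = 0.8992


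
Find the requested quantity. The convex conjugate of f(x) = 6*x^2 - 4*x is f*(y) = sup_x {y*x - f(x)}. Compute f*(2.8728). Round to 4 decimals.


f*(y) = sup_x {y*x - a*x^2 - b*x} = sup_x {(y-b)*x - a*x^2}
FOC: (y - b) - 2a*x = 0 => x* = (y - b)/(2a)
x* = (2.8728 + 4)/(2*6) = 0.5727
f*(2.8728) = (y-b)^2/(4a) = (2.8728 + 4)^2/(4*6)
= 47.2354/24 = 1.9681


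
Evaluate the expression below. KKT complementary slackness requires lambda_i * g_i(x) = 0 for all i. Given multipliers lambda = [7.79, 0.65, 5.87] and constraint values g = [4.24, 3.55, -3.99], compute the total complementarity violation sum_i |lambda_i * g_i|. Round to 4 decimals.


KKT complementary slackness check:
lambda_1 * g_1 = 7.79 * 4.24 = 33.0296
lambda_2 * g_2 = 0.65 * 3.55 = 2.3075
lambda_3 * g_3 = 5.87 * -3.99 = -23.4213
Total violation = 33.0296 + 2.3075 + 23.4213 = 58.7584


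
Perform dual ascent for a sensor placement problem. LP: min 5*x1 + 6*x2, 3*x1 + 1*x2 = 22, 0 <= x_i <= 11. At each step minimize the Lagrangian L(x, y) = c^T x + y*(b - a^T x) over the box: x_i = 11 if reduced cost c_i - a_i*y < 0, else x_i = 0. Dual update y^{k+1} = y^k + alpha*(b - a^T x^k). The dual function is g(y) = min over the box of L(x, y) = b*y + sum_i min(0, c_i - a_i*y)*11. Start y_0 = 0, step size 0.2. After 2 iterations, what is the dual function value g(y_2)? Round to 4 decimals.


Dual ascent for LP: min 5*x1 + 6*x2, 3*x1 + 1*x2 = 22, 0 <= x_i <= 11
Step 1: y^k = 0.0, reduced costs: (5.0, 6.0)
  x^k = (0.0, 0.0), subgradient = b - a^T x = 22.0
  y^{k+1} = 0.0 + 0.2*22.0 = 4.4
Step 2: y^k = 4.4, reduced costs: (-8.2, 1.6)
  x^k = (11.0, 0.0), subgradient = b - a^T x = -11.0
  y^{k+1} = 4.4 + 0.2*-11.0 = 2.2
Dual objective at y_2 = 2.2: reduced costs (-1.6, 3.8), box minimizer x = (11.0, 0.0)
g(y_2) = b*y + (c1 - a1*y)*x1 + (c2 - a2*y)*x2 = 22*2.2 + (-1.6)*11.0 + 3.8*0.0 = 48.4 - 17.6 + 0.0 = 30.8


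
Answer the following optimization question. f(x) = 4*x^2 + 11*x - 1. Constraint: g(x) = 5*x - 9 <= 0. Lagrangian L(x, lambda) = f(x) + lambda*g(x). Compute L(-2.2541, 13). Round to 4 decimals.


Step 1: Evaluate f(x).
f(-2.2541) = 4*(-2.2541)^2 + 11*(-2.2541) - 1 = -5.4712
Step 2: Evaluate g(x).
g(-2.2541) = 5*-2.2541 - 9 = -20.2705
Step 3: Compute Lagrangian.
L = -5.4712 + 13*-20.2705 = -268.9877


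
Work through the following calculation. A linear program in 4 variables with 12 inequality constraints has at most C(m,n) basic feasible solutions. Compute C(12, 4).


Each vertex corresponds to some choice of n active constraints out of m, so the number of vertices is at most C(m, n) = m! / (n!(m-n)!).
m = 12, n = 4
Numerator: 12 * 11 * 10 * 9
Denominator: 4! = 24
C(12, 4) = 495


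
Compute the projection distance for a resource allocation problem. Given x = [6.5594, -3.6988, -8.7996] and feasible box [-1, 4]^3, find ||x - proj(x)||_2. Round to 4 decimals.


Project each component onto [-1, 4].
clip(6.5594) = 4.0, clip(-3.6988) = -1.0, clip(-8.7996) = -1.0
Projection = [4.0, -1.0, -1.0]
Squared diffs: [6.5505, 7.2835, 60.8338]
Distance = sqrt(74.6678) = 8.6411


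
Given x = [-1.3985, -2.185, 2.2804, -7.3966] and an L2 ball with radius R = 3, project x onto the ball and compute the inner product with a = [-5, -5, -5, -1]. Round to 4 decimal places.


Step 1: Compute ||x|| (intermediates to 6 decimals).
||x|| = sqrt((-1.3985)^2 + (-2.185)^2 + 2.2804^2 + (-7.3966)^2) = 8.163329
Step 2: Project.
Since ||x|| > R, scale = R/||x|| = 3/8.163329 = 0.367497, proj(x) = scale * x
proj(x) = [-0.513945, -0.802981, 0.83804, -2.718228]
Step 3: Dot product.
a^T * proj(x) = -5*(-0.513945) - 5*(-0.802981) - 5*0.83804 - 1*(-2.718228) = 5.1127


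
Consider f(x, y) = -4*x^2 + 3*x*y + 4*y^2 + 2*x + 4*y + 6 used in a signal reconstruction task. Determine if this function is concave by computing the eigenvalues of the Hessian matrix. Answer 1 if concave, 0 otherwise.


The Hessian of f(x,y) = -4*x^2 + 3*x*y + 4*y^2 + 2*x + 4*y + 6 is:
H = [[-8, 3], [3, 8]]
Trace = -8 + 8 = 0
Determinant = -8*8 - (3)^2 = -73
Discriminant = (0)^2 - 4*-73 = 292.0
Eigenvalues: lambda_1 = -8.544, lambda_2 = 8.544
The function is not concave.

0


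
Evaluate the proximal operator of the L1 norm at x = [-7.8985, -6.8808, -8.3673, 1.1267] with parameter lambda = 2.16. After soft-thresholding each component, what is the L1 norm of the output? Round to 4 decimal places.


Soft-thresholding with lambda = 2.16:
prox(-7.8985) = sign(-7.8985)*max(|-7.8985| - 2.16, 0) = -5.7385
prox(-6.8808) = sign(-6.8808)*max(|-6.8808| - 2.16, 0) = -4.7208
prox(-8.3673) = sign(-8.3673)*max(|-8.3673| - 2.16, 0) = -6.2073
prox(1.1267) = sign(1.1267)*max(|1.1267| - 2.16, 0) = 0.0
prox(x) = [-5.7385, -4.7208, -6.2073, 0.0]
||prox(x)||_1 = 5.7385 + 4.7208 + 6.2073 + 0.0 = 16.6666


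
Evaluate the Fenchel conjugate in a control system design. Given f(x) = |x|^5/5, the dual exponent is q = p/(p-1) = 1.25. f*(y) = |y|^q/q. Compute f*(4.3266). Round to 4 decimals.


The conjugate exponent q satisfies 1/p + 1/q = 1.
p = 5, so q = 5/(5 - 1) = 1.25
|y|^q = 4.3266^1.25 = 6.24
f*(4.3266) = 6.24 / 1.25 = 4.992


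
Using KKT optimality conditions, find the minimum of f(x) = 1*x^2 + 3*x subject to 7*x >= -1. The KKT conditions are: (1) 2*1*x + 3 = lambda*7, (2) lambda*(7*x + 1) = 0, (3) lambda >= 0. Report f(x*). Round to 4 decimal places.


Step 1: Try lambda = 0 (constraint inactive).
x_unc = -3/(2*1) = -1.5
Check: 7*-1.5 = -10.5 < -1 -- violated!
Step 2: Constraint must be active: 7*x = -1
x* = -1/7 = -0.1429 (rounded; the exact value -1/7 is used below)
lambda = (2*1*(-1/7) + 3)/7 = 0.3878
Step 3: Compute optimal value.
f(x*) = 1*(-1/7)^2 + 3*(-1/7) = -0.4082


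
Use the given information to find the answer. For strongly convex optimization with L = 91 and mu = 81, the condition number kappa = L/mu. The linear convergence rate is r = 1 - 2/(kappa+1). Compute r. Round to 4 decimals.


Step 1: Compute the condition number.
kappa = L/mu = 91/81 = 1.1235
Step 2: Compute the convergence rate.
r = 1 - 2/(kappa + 1) = 1 - 2*mu/(L + mu) = (L - mu)/(L + mu) = 10/172 = 0.0581


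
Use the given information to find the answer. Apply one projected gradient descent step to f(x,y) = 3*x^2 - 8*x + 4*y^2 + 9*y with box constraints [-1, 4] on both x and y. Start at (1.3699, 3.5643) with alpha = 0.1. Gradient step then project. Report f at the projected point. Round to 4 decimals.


Step 1: Compute gradient at (1.3699, 3.5643).
grad_x = 2*3*1.3699 - 8 = 0.2194
grad_y = 2*4*3.5643 + 9 = 37.5144
Step 2: Gradient step.
x_raw = 1.3699 - 0.1*0.2194 = 1.348
y_raw = 3.5643 - 0.1*37.5144 = -0.1871
Step 3: Project onto [-1, 4].
x_proj = clip(1.348) = 1.348
y_proj = clip(-0.1871) = -0.1871
Step 4: Evaluate f.
f(1.348, -0.1871) = -6.8769


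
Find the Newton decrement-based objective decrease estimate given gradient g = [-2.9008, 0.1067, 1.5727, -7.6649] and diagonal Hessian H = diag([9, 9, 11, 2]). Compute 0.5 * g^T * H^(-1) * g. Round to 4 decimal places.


Step 1: H is diagonal, so H^(-1) * g = [-0.3223, 0.0119, 0.143, -3.8325].
Step 2: g^T H^(-1) g = sum_i g_i^2 / H_ii
  = (-2.9008)^2/9 + (0.1067)^2/9 + (1.5727)^2/11 + (-7.6649)^2/2
  = 0.935 + 0.0013 + 0.2249 + 29.3753 = 30.5364
Step 3: Objective decrease = 0.5 * g^T H^(-1) g = 15.2682


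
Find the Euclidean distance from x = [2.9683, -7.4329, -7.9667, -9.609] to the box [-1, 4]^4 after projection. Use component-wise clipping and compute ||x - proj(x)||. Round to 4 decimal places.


Project each component onto [-1, 4].
clip(2.9683) = 2.9683, clip(-7.4329) = -1.0, clip(-7.9667) = -1.0, clip(-9.609) = -1.0
Projection = [2.9683, -1.0, -1.0, -1.0]
Squared diffs: [0.0, 41.3822, 48.5349, 74.1149]
Distance = sqrt(164.032) = 12.8075


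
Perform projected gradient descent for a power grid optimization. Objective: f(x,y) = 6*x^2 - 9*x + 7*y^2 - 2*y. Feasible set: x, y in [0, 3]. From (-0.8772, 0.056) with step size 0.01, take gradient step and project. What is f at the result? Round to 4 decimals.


Step 1: Compute gradient at (-0.8772, 0.056).
grad_x = 2*6*-0.8772 - 9 = -19.5264
grad_y = 2*7*0.056 - 2 = -1.216
Step 2: Gradient step.
x_raw = -0.8772 - 0.01*-19.5264 = -0.6819
y_raw = 0.056 - 0.01*-1.216 = 0.0682
Step 3: Project onto [0, 3].
x_proj = clip(-0.6819) = 0.0
y_proj = clip(0.0682) = 0.0682
Step 4: Evaluate f.
f(0.0, 0.0682) = -0.1038


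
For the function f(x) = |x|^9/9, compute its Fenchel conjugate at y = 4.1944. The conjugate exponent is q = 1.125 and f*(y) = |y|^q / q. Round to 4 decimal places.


The conjugate exponent q satisfies 1/p + 1/q = 1.
p = 9, so q = 9/(9 - 1) = 1.125
|y|^q = 4.1944^1.125 = 5.0177
f*(4.1944) = 5.0177 / 1.125 = 4.4602


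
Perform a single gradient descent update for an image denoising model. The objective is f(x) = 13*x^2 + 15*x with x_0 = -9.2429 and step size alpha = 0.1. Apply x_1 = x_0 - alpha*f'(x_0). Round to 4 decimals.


We compute the gradient at x_0 and apply the update.
f'(x) = 26*x + 15
f'(-9.2429) = 26*-9.2429 + 15 = -225.3154
x_1 = -9.2429 - 0.1*-225.3154 = 13.2886


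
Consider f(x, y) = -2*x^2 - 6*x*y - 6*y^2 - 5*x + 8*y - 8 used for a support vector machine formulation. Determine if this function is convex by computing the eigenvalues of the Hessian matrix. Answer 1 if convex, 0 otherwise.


The Hessian of f(x,y) = -2*x^2 - 6*x*y - 6*y^2 - 5*x + 8*y - 8 is:
H = [[-4, -6], [-6, -12]]
Trace = -4 - 12 = -16
Determinant = -4*-12 - (-6)^2 = 12
Discriminant = (-16)^2 - 4*12 = 208.0
Eigenvalues: lambda_1 = -15.2111, lambda_2 = -0.7889
The function is not convex.

0


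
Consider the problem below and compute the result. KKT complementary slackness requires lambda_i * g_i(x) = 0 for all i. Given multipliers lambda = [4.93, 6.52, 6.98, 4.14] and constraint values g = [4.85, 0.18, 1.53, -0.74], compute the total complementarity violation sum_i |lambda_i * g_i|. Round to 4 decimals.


KKT complementary slackness check:
lambda_1 * g_1 = 4.93 * 4.85 = 23.9105
lambda_2 * g_2 = 6.52 * 0.18 = 1.1736
lambda_3 * g_3 = 6.98 * 1.53 = 10.6794
lambda_4 * g_4 = 4.14 * -0.74 = -3.0636
Total violation = 23.9105 + 1.1736 + 10.6794 + 3.0636 = 38.8271


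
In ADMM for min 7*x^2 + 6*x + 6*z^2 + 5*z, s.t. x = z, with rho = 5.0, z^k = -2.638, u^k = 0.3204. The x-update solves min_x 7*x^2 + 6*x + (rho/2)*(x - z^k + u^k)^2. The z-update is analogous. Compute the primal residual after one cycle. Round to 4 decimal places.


ADMM iteration with rho = 5.0, z^k = -2.638, u^k = 0.3204
Step 1: x-update.
Minimize 7*x^2 + 6*x + (5.0/2)*(x + 2.638 + 0.3204)^2
FOC: (2*7 + 5.0)*x = -6 + 5.0*(-2.638 - 0.3204)
x^{k+1} = -1.0943
Step 2: z-update.
Minimize 6*z^2 + 5*z + (5.0/2)*(-1.0943 - z + 0.3204)^2
FOC: (2*6 + 5.0)*z = -5 + 5.0*(-1.0943 + 0.3204)
z^{k+1} = -0.5217
Step 3: u-update.
u^{k+1} = 0.3204 - 1.0943 + 0.5217 = -0.2522
Step 4: Primal residual = |-1.0943 + 0.5217| = 0.5726


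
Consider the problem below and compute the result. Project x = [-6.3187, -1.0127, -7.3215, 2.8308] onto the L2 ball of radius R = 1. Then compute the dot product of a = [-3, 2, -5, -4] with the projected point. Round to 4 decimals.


Step 1: Compute ||x|| (intermediates to 6 decimals).
||x|| = sqrt((-6.3187)^2 + (-1.0127)^2 + (-7.3215)^2 + 2.8308^2) = 10.127651
Step 2: Project.
Since ||x|| > R, scale = R/||x|| = 1/10.127651 = 0.09874, proj(x) = scale * x
proj(x) = [-0.623908, -0.099994, -0.722925, 0.279513]
Step 3: Dot product.
a^T * proj(x) = -3*(-0.623908) + 2*(-0.099994) - 5*(-0.722925) - 4*0.279513 = 4.1683


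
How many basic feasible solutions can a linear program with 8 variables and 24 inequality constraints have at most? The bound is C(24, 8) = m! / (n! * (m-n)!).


Each vertex corresponds to some choice of n active constraints out of m, so the number of vertices is at most C(m, n) = m! / (n!(m-n)!).
m = 24, n = 8
Numerator: 24 * 23 * 22 * 21 * 20 * 19 * 18 * 17
Denominator: 8! = 40320
C(24, 8) = 735471


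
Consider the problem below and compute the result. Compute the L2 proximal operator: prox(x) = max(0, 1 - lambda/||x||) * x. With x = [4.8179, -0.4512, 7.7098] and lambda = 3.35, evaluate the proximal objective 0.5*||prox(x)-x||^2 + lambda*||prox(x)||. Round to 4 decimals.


Step 1: Compute ||x||.
||x|| = 9.1026
Step 2: Compute scaling factor.
scale = max(0, 1 - 3.35/9.1026) = 0.632
Step 3: prox(x) = [3.0448, -0.2851, 4.8724]
||prox(x)|| = 5.7526
Step 4: Proximal objective.
0.5*||prox-x||^2 = 5.6113
lambda*||prox|| = 19.2712
Total = 24.8824


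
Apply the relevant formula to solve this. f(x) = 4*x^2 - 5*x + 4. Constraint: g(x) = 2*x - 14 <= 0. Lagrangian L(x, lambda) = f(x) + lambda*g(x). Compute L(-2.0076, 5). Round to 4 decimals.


Step 1: Evaluate f(x).
f(-2.0076) = 4*(-2.0076)^2 - 5*(-2.0076) + 4 = 30.1598
Step 2: Evaluate g(x).
g(-2.0076) = 2*-2.0076 - 14 = -18.0152
Step 3: Compute Lagrangian.
L = 30.1598 + 5*-18.0152 = -59.9162


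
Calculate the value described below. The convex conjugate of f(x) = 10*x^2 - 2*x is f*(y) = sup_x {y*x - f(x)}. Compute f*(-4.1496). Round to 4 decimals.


f*(y) = sup_x {y*x - a*x^2 - b*x} = sup_x {(y-b)*x - a*x^2}
FOC: (y - b) - 2a*x = 0 => x* = (y - b)/(2a)
x* = (-4.1496 + 2)/(2*10) = -0.1075
f*(-4.1496) = (y-b)^2/(4a) = (-4.1496 + 2)^2/(4*10)
= 4.6208/40 = 0.1155


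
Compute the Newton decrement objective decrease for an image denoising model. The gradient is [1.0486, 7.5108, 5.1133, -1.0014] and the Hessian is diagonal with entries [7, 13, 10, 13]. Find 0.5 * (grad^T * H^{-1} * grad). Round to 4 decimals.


Step 1: H is diagonal, so H^(-1) * g = [0.1498, 0.5778, 0.5113, -0.077].
Step 2: g^T H^(-1) g = sum_i g_i^2 / H_ii
  = (1.0486)^2/7 + (7.5108)^2/13 + (5.1133)^2/10 + (-1.0014)^2/13
  = 0.1571 + 4.3394 + 2.6146 + 0.0771 = 7.1882
Step 3: Objective decrease = 0.5 * g^T H^(-1) g = 3.5941


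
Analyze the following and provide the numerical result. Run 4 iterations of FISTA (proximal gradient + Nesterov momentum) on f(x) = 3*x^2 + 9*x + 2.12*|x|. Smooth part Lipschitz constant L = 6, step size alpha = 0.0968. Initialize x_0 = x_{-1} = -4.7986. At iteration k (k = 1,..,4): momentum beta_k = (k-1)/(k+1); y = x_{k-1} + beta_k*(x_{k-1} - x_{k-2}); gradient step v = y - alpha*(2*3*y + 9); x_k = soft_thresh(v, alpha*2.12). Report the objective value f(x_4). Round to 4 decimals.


FISTA on f(x) = 3*x^2 + 9*x + 2.12*|x|
L = 6, alpha = 0.0968
Iteration 1: beta = 0.0, y = -4.7986 + 0.0*(-4.7986 + 4.7986) = -4.7986
  grad(y) = -19.7916, v = y - alpha*grad = -2.8828
  prox(v) = soft_thresh(-2.8828, 0.2052) = -2.6776
Iteration 2: beta = 0.3333, y = -2.6776 + 0.3333*(-2.6776 + 4.7986) = -1.9705
  grad(y) = -2.8233, v = y - alpha*grad = -1.6973
  prox(v) = soft_thresh(-1.6973, 0.2052) = -1.492
Iteration 3: beta = 0.5, y = -1.492 + 0.5*(-1.492 + 2.6776) = -0.8993
  grad(y) = 3.6044, v = y - alpha*grad = -1.2482
  prox(v) = soft_thresh(-1.2482, 0.2052) = -1.043
Iteration 4: beta = 0.6, y = -1.043 + 0.6*(-1.043 + 1.492) = -0.7735
  grad(y) = 4.3589, v = y - alpha*grad = -1.1955
  prox(v) = soft_thresh(-1.1955, 0.2052) = -0.9902
f(x_4) = 3*(-0.9902)^2 + 9*(-0.9902) + 2.12*|-0.9902| = -3.8711


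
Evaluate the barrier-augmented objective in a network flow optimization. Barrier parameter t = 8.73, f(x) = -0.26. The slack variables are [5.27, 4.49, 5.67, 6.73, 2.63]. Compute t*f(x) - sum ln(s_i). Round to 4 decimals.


Step 1: Compute log-barrier.
ln values: [1.662, 1.5019, 1.7352, 1.9066, 0.967]
phi = -(1.662 + 1.5019 + 1.7352 + 1.9066 + 0.967) = -7.7726
Step 2: Compute augmented objective.
t*f(x) = 8.73*-0.26 = -2.2698
Total = -2.2698 - 7.7726 = -10.0424


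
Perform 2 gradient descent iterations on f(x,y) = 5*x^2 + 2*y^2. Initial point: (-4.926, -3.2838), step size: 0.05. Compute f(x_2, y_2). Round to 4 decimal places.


Gradient descent on f(x,y) = 5*x^2 + 2*y^2.
Starting point: (-4.926, -3.2838), alpha = 0.05
Step 1: grad_x = 2*5*-4.926 = -49.26, grad_y = 2*2*-3.2838 = -13.1352
  x_1 = -4.926 - 0.05*-49.26 = -2.463
  y_1 = -3.2838 - 0.05*-13.1352 = -2.627
Step 2: grad_x = 2*5*-2.463 = -24.63, grad_y = 2*2*-2.627 = -10.5082
  x_2 = -2.463 - 0.05*-24.63 = -1.2315
  y_2 = -2.627 - 0.05*-10.5082 = -2.1016
f(-1.2315, -2.1016) = 5*(-1.2315)^2 + 2*(-2.1016)^2 = 16.4167


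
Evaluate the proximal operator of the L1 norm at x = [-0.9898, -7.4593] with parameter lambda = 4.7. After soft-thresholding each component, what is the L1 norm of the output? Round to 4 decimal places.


Soft-thresholding with lambda = 4.7:
prox(-0.9898) = sign(-0.9898)*max(|-0.9898| - 4.7, 0) = 0.0
prox(-7.4593) = sign(-7.4593)*max(|-7.4593| - 4.7, 0) = -2.7593
prox(x) = [0.0, -2.7593]
||prox(x)||_1 = 0.0 + 2.7593 = 2.7593


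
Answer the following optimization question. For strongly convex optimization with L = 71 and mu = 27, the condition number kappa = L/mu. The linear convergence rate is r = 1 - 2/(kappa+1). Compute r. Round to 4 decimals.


Step 1: Compute the condition number.
kappa = L/mu = 71/27 = 2.6296
Step 2: Compute the convergence rate.
r = 1 - 2/(kappa + 1) = 1 - 2*mu/(L + mu) = (L - mu)/(L + mu) = 44/98 = 0.449


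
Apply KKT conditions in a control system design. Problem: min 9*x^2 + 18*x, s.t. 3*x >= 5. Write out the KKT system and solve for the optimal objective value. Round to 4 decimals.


Step 1: Try lambda = 0 (constraint inactive).
x_unc = -18/(2*9) = -1.0
Check: 3*-1.0 = -3.0 < 5 -- violated!
Step 2: Constraint must be active: 3*x = 5
x* = 5/3 = 1.6667 (rounded; the exact value 5/3 is used below)
lambda = (2*9*(5/3) + 18)/3 = 16.0
Step 3: Compute optimal value.
f(x*) = 9*(5/3)^2 + 18*(5/3) = 55.0


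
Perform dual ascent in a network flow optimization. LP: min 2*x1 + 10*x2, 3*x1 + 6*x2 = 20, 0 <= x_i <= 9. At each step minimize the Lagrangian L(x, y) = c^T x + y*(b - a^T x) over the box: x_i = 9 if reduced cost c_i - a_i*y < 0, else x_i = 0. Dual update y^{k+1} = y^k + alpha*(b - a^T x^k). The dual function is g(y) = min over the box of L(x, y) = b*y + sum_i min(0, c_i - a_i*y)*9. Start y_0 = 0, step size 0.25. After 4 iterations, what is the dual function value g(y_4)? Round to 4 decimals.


Dual ascent for LP: min 2*x1 + 10*x2, 3*x1 + 6*x2 = 20, 0 <= x_i <= 9
Step 1: y^k = 0.0, reduced costs: (2.0, 10.0)
  x^k = (0.0, 0.0), subgradient = b - a^T x = 20.0
  y^{k+1} = 0.0 + 0.25*20.0 = 5.0
Step 2: y^k = 5.0, reduced costs: (-13.0, -20.0)
  x^k = (9.0, 9.0), subgradient = b - a^T x = -61.0
  y^{k+1} = 5.0 + 0.25*-61.0 = -10.25
Step 3: y^k = -10.25, reduced costs: (32.75, 71.5)
  x^k = (0.0, 0.0), subgradient = b - a^T x = 20.0
  y^{k+1} = -10.25 + 0.25*20.0 = -5.25
Step 4: y^k = -5.25, reduced costs: (17.75, 41.5)
  x^k = (0.0, 0.0), subgradient = b - a^T x = 20.0
  y^{k+1} = -5.25 + 0.25*20.0 = -0.25
Dual objective at y_4 = -0.25: reduced costs (2.75, 11.5), box minimizer x = (0.0, 0.0)
g(y_4) = b*y + (c1 - a1*y)*x1 + (c2 - a2*y)*x2 = 20*(-0.25) + 2.75*0.0 + 11.5*0.0 = -5.0 + 0.0 + 0.0 = -5.0


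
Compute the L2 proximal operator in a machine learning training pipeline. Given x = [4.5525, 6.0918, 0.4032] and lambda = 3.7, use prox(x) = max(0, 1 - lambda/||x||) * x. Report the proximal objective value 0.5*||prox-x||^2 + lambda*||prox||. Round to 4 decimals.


Step 1: Compute ||x||.
||x|| = 7.6156
Step 2: Compute scaling factor.
scale = max(0, 1 - 3.7/7.6156) = 0.5142
Step 3: prox(x) = [2.3407, 3.1321, 0.2073]
||prox(x)|| = 3.9156
Step 4: Proximal objective.
0.5*||prox-x||^2 = 6.845
lambda*||prox|| = 14.4877
Total = 21.3328


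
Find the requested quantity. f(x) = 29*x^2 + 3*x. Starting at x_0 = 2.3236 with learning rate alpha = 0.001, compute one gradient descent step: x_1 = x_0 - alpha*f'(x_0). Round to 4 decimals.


We compute the gradient at x_0 and apply the update.
f'(x) = 58*x + 3
f'(2.3236) = 58*2.3236 + 3 = 137.7688
x_1 = 2.3236 - 0.001*137.7688 = 2.1858


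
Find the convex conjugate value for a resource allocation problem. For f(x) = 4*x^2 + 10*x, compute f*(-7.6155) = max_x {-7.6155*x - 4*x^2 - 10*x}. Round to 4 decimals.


f*(y) = sup_x {y*x - a*x^2 - b*x} = sup_x {(y-b)*x - a*x^2}
FOC: (y - b) - 2a*x = 0 => x* = (y - b)/(2a)
x* = (-7.6155 - 10)/(2*4) = -2.2019
f*(-7.6155) = (y-b)^2/(4a) = (-7.6155 - 10)^2/(4*4)
= 310.3058/16 = 19.3941


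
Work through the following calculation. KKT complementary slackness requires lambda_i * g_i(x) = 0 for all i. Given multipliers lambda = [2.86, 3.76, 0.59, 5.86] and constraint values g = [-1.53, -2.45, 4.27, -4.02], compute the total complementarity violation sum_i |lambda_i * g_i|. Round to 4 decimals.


KKT complementary slackness check:
lambda_1 * g_1 = 2.86 * -1.53 = -4.3758
lambda_2 * g_2 = 3.76 * -2.45 = -9.212
lambda_3 * g_3 = 0.59 * 4.27 = 2.5193
lambda_4 * g_4 = 5.86 * -4.02 = -23.5572
Total violation = 4.3758 + 9.212 + 2.5193 + 23.5572 = 39.6643


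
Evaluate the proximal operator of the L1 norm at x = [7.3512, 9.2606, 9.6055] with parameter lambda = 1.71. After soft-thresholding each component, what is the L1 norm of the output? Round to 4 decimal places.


Soft-thresholding with lambda = 1.71:
prox(7.3512) = sign(7.3512)*max(|7.3512| - 1.71, 0) = 5.6412
prox(9.2606) = sign(9.2606)*max(|9.2606| - 1.71, 0) = 7.5506
prox(9.6055) = sign(9.6055)*max(|9.6055| - 1.71, 0) = 7.8955
prox(x) = [5.6412, 7.5506, 7.8955]
||prox(x)||_1 = 5.6412 + 7.5506 + 7.8955 = 21.0873


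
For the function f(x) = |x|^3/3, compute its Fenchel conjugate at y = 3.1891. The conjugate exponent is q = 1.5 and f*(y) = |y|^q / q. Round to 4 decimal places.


The conjugate exponent q satisfies 1/p + 1/q = 1.
p = 3, so q = 3/(3 - 1) = 1.5
|y|^q = 3.1891^1.5 = 5.6951
f*(3.1891) = 5.6951 / 1.5 = 3.7967


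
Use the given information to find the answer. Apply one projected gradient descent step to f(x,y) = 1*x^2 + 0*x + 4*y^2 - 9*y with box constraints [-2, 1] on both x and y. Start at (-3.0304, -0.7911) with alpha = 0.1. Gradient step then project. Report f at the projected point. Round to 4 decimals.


Step 1: Compute gradient at (-3.0304, -0.7911).
grad_x = 2*1*-3.0304 + 0 = -6.0608
grad_y = 2*4*-0.7911 - 9 = -15.3288
Step 2: Gradient step.
x_raw = -3.0304 - 0.1*-6.0608 = -2.4243
y_raw = -0.7911 - 0.1*-15.3288 = 0.7418
Step 3: Project onto [-2, 1].
x_proj = clip(-2.4243) = -2.0
y_proj = clip(0.7418) = 0.7418
Step 4: Evaluate f.
f(-2.0, 0.7418) = -0.4751


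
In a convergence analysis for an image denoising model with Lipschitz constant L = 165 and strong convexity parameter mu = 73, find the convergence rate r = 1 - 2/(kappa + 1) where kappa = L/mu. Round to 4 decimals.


Step 1: Compute the condition number.
kappa = L/mu = 165/73 = 2.2603
Step 2: Compute the convergence rate.
r = 1 - 2/(kappa + 1) = 1 - 2*mu/(L + mu) = (L - mu)/(L + mu) = 92/238 = 0.3866


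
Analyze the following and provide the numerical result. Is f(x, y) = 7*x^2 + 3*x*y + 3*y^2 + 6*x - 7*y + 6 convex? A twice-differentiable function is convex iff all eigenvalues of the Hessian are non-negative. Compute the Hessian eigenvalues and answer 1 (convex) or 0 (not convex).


The Hessian of f(x,y) = 7*x^2 + 3*x*y + 3*y^2 + 6*x - 7*y + 6 is:
H = [[14, 3], [3, 6]]
Trace = 14 + 6 = 20
Determinant = 14*6 - (3)^2 = 75
Discriminant = (20)^2 - 4*75 = 100.0
Eigenvalues: lambda_1 = 5.0, lambda_2 = 15.0
The function is convex.

1


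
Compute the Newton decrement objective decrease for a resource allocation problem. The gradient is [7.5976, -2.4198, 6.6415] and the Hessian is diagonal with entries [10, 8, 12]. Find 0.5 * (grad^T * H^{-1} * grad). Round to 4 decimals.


Step 1: H is diagonal, so H^(-1) * g = [0.7598, -0.3025, 0.5535].
Step 2: g^T H^(-1) g = sum_i g_i^2 / H_ii
  = (7.5976)^2/10 + (-2.4198)^2/8 + (6.6415)^2/12
  = 5.7724 + 0.7319 + 3.6758 = 10.1801
Step 3: Objective decrease = 0.5 * g^T H^(-1) g = 5.09


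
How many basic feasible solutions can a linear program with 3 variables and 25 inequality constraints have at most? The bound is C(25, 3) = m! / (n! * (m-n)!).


Each vertex corresponds to some choice of n active constraints out of m, so the number of vertices is at most C(m, n) = m! / (n!(m-n)!).
m = 25, n = 3
Numerator: 25 * 24 * 23
Denominator: 3! = 6
C(25, 3) = 2300


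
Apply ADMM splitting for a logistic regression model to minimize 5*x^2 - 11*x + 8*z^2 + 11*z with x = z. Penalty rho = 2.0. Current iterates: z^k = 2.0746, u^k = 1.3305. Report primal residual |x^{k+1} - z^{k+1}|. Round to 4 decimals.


ADMM iteration with rho = 2.0, z^k = 2.0746, u^k = 1.3305
Step 1: x-update.
Minimize 5*x^2 - 11*x + (2.0/2)*(x - 2.0746 + 1.3305)^2
FOC: (2*5 + 2.0)*x = 11 + 2.0*(2.0746 - 1.3305)
x^{k+1} = 1.0407
Step 2: z-update.
Minimize 8*z^2 + 11*z + (2.0/2)*(1.0407 - z + 1.3305)^2
FOC: (2*8 + 2.0)*z = -11 + 2.0*(1.0407 + 1.3305)
z^{k+1} = -0.3476
Step 3: u-update.
u^{k+1} = 1.3305 + 1.0407 + 0.3476 = 2.7188
Step 4: Primal residual = |1.0407 + 0.3476| = 1.3883


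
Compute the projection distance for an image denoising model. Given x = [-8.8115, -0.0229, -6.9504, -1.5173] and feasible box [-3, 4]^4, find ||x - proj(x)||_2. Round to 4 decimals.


Project each component onto [-3, 4].
clip(-8.8115) = -3.0, clip(-0.0229) = -0.0229, clip(-6.9504) = -3.0, clip(-1.5173) = -1.5173
Projection = [-3.0, -0.0229, -3.0, -1.5173]
Squared diffs: [33.7735, 0.0, 15.6057, 0.0]
Distance = sqrt(49.3792) = 7.027


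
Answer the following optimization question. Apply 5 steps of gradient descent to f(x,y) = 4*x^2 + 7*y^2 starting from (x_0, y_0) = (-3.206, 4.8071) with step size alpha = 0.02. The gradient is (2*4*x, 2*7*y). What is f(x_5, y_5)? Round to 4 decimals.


Gradient descent on f(x,y) = 4*x^2 + 7*y^2.
Starting point: (-3.206, 4.8071), alpha = 0.02
Step 1: grad_x = 2*4*-3.206 = -25.648, grad_y = 2*7*4.8071 = 67.2994
  x_1 = -3.206 - 0.02*-25.648 = -2.693
  y_1 = 4.8071 - 0.02*67.2994 = 3.4611
Step 2: grad_x = 2*4*-2.693 = -21.5443, grad_y = 2*7*3.4611 = 48.4556
  x_2 = -2.693 - 0.02*-21.5443 = -2.2622
  y_2 = 3.4611 - 0.02*48.4556 = 2.492
Step 3: grad_x = 2*4*-2.2622 = -18.0972, grad_y = 2*7*2.492 = 34.888
  x_3 = -2.2622 - 0.02*-18.0972 = -1.9002
  y_3 = 2.492 - 0.02*34.888 = 1.7942
Step 4: grad_x = 2*4*-1.9002 = -15.2017, grad_y = 2*7*1.7942 = 25.1194
  x_4 = -1.9002 - 0.02*-15.2017 = -1.5962
  y_4 = 1.7942 - 0.02*25.1194 = 1.2919
Step 5: grad_x = 2*4*-1.5962 = -12.7694, grad_y = 2*7*1.2919 = 18.0859
  x_5 = -1.5962 - 0.02*-12.7694 = -1.3408
  y_5 = 1.2919 - 0.02*18.0859 = 0.9301
f(-1.3408, 0.9301) = 4*(-1.3408)^2 + 7*0.9301^2 = 13.2469


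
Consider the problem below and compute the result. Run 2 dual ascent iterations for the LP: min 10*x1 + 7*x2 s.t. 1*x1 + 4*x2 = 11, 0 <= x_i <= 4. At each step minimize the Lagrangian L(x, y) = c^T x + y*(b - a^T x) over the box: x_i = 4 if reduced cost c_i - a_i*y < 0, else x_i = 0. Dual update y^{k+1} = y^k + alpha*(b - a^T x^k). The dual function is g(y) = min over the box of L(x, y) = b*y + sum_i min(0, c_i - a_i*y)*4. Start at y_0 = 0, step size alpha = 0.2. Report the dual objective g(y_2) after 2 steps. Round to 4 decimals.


Dual ascent for LP: min 10*x1 + 7*x2, 1*x1 + 4*x2 = 11, 0 <= x_i <= 4
Step 1: y^k = 0.0, reduced costs: (10.0, 7.0)
  x^k = (0.0, 0.0), subgradient = b - a^T x = 11.0
  y^{k+1} = 0.0 + 0.2*11.0 = 2.2
Step 2: y^k = 2.2, reduced costs: (7.8, -1.8)
  x^k = (0.0, 4.0), subgradient = b - a^T x = -5.0
  y^{k+1} = 2.2 + 0.2*-5.0 = 1.2
Dual objective at y_2 = 1.2: reduced costs (8.8, 2.2), box minimizer x = (0.0, 0.0)
g(y_2) = b*y + (c1 - a1*y)*x1 + (c2 - a2*y)*x2 = 11*1.2 + 8.8*0.0 + 2.2*0.0 = 13.2 + 0.0 + 0.0 = 13.2


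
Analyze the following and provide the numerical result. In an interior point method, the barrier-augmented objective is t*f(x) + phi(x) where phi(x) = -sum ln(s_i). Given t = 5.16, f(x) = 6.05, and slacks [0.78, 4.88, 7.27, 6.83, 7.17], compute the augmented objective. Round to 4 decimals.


Step 1: Compute log-barrier.
ln values: [-0.2485, 1.5851, 1.9838, 1.9213, 1.9699]
phi = -(-0.2485 + 1.5851 + 1.9838 + 1.9213 + 1.9699) = -7.2117
Step 2: Compute augmented objective.
t*f(x) = 5.16*6.05 = 31.218
Total = 31.218 - 7.2117 = 24.0063


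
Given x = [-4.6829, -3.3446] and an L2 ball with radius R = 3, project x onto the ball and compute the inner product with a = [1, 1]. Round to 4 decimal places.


Step 1: Compute ||x|| (intermediates to 6 decimals).
||x|| = sqrt((-4.6829)^2 + (-3.3446)^2) = 5.754642
Step 2: Project.
Since ||x|| > R, scale = R/||x|| = 3/5.754642 = 0.521318, proj(x) = scale * x
proj(x) = [-2.44128, -1.7436]
Step 3: Dot product.
a^T * proj(x) = 1*(-2.44128) + 1*(-1.7436) = -4.1849


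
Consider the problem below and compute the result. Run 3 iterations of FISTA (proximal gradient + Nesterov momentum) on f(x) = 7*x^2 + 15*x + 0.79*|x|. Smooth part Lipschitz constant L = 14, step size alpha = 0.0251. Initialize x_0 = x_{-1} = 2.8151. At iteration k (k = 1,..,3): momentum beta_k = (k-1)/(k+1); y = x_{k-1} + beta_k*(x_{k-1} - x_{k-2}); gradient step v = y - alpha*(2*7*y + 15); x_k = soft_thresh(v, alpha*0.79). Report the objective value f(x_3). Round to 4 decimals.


FISTA on f(x) = 7*x^2 + 15*x + 0.79*|x|
L = 14, alpha = 0.0251
Iteration 1: beta = 0.0, y = 2.8151 + 0.0*(2.8151 - 2.8151) = 2.8151
  grad(y) = 54.4114, v = y - alpha*grad = 1.4494
  prox(v) = soft_thresh(1.4494, 0.0198) = 1.4295
Iteration 2: beta = 0.3333, y = 1.4295 + 0.3333*(1.4295 - 2.8151) = 0.9677
  grad(y) = 28.5477, v = y - alpha*grad = 0.2511
  prox(v) = soft_thresh(0.2511, 0.0198) = 0.2313
Iteration 3: beta = 0.5, y = 0.2313 + 0.5*(0.2313 - 1.4295) = -0.3678
  grad(y) = 9.8508, v = y - alpha*grad = -0.6151
  prox(v) = soft_thresh(-0.6151, 0.0198) = -0.5952
f(x_3) = 7*(-0.5952)^2 + 15*(-0.5952) + 0.79*|-0.5952| = -5.9781


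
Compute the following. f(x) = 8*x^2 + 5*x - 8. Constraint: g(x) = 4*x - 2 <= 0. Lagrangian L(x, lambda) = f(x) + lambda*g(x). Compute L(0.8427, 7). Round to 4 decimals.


Step 1: Evaluate f(x).
f(0.8427) = 8*0.8427^2 + 5*0.8427 - 8 = 1.8946
Step 2: Evaluate g(x).
g(0.8427) = 4*0.8427 - 2 = 1.3708
Step 3: Compute Lagrangian.
L = 1.8946 + 7*1.3708 = 11.4902


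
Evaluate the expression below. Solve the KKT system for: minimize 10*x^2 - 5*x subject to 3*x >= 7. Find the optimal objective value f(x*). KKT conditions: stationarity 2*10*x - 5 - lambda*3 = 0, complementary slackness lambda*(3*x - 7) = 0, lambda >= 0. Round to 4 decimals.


Step 1: Try lambda = 0 (constraint inactive).
x_unc = 5/(2*10) = 0.25
Check: 3*0.25 = 0.75 < 7 -- violated!
Step 2: Constraint must be active: 3*x = 7
x* = 7/3 = 2.3333 (rounded; the exact value 7/3 is used below)
lambda = (2*10*(7/3) - 5)/3 = 13.8889
Step 3: Compute optimal value.
f(x*) = 10*(7/3)^2 - 5*(7/3) = 42.7778


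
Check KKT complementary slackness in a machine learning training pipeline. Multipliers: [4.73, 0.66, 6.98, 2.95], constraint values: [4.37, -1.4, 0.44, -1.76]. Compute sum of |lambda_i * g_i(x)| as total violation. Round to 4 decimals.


KKT complementary slackness check:
lambda_1 * g_1 = 4.73 * 4.37 = 20.6701
lambda_2 * g_2 = 0.66 * -1.4 = -0.924
lambda_3 * g_3 = 6.98 * 0.44 = 3.0712
lambda_4 * g_4 = 2.95 * -1.76 = -5.192
Total violation = 20.6701 + 0.924 + 3.0712 + 5.192 = 29.8573


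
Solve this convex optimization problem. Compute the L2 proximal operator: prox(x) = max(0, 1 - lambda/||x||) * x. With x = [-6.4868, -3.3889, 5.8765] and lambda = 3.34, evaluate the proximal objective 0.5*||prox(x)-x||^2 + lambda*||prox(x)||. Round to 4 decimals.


Step 1: Compute ||x||.
||x|| = 9.386
Step 2: Compute scaling factor.
scale = max(0, 1 - 3.34/9.386) = 0.6441
Step 3: prox(x) = [-4.1785, -2.183, 3.7853]
||prox(x)|| = 6.046
Step 4: Proximal objective.
0.5*||prox-x||^2 = 5.5778
lambda*||prox|| = 20.1936
Total = 25.7713


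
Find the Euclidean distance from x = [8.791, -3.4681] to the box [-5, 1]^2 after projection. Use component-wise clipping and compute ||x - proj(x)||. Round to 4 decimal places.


Project each component onto [-5, 1].
clip(8.791) = 1.0, clip(-3.4681) = -3.4681
Projection = [1.0, -3.4681]
Squared diffs: [60.6997, 0.0]
Distance = sqrt(60.6997) = 7.791


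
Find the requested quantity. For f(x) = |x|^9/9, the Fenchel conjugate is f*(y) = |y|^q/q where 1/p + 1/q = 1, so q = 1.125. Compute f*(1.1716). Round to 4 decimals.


The conjugate exponent q satisfies 1/p + 1/q = 1.
p = 9, so q = 9/(9 - 1) = 1.125
|y|^q = 1.1716^1.125 = 1.195
f*(1.1716) = 1.195 / 1.125 = 1.0622


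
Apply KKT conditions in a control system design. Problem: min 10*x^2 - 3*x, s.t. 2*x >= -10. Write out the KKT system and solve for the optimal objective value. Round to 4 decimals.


Step 1: Try lambda = 0 (constraint inactive).
Stationarity: 2*10*x - 3 = 0
x* = 3/(2*10) = 0.15
Check constraint: 2*0.15 = 0.3 >= -10 -- satisfied.
Step 2: Compute optimal value.
f(x*) = 10*0.15^2 - 3*0.15 = -0.225


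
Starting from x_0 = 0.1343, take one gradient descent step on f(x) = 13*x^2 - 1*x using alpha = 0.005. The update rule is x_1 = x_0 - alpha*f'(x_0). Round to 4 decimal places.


We compute the gradient at x_0 and apply the update.
f'(x) = 26*x - 1
f'(0.1343) = 26*0.1343 - 1 = 2.4918
x_1 = 0.1343 - 0.005*2.4918 = 0.1218


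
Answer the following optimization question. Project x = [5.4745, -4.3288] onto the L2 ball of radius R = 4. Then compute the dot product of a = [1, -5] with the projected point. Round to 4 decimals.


Step 1: Compute ||x|| (intermediates to 6 decimals).
||x|| = sqrt(5.4745^2 + (-4.3288)^2) = 6.979159
Step 2: Project.
Since ||x|| > R, scale = R/||x|| = 4/6.979159 = 0.573135, proj(x) = scale * x
proj(x) = [3.137628, -2.480987]
Step 3: Dot product.
a^T * proj(x) = 1*3.137628 - 5*(-2.480987) = 15.5426


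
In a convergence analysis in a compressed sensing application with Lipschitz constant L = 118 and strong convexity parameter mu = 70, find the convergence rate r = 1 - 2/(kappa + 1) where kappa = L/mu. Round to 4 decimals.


Step 1: Compute the condition number.
kappa = L/mu = 118/70 = 1.6857
Step 2: Compute the convergence rate.
r = 1 - 2/(kappa + 1) = 1 - 2*mu/(L + mu) = (L - mu)/(L + mu) = 48/188 = 0.2553


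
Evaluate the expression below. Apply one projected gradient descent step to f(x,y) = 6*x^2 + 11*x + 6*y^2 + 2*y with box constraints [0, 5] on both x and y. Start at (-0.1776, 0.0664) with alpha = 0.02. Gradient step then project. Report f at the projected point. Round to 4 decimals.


Step 1: Compute gradient at (-0.1776, 0.0664).
grad_x = 2*6*-0.1776 + 11 = 8.8688
grad_y = 2*6*0.0664 + 2 = 2.7968
Step 2: Gradient step.
x_raw = -0.1776 - 0.02*8.8688 = -0.355
y_raw = 0.0664 - 0.02*2.7968 = 0.0105
Step 3: Project onto [0, 5].
x_proj = clip(-0.355) = 0.0
y_proj = clip(0.0105) = 0.0105
Step 4: Evaluate f.
f(0.0, 0.0105) = 0.0216


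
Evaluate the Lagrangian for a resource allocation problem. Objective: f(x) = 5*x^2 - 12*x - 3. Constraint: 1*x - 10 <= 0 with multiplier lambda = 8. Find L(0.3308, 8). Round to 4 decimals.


Step 1: Evaluate f(x).
f(0.3308) = 5*0.3308^2 - 12*0.3308 - 3 = -6.4225
Step 2: Evaluate g(x).
g(0.3308) = 1*0.3308 - 10 = -9.6692
Step 3: Compute Lagrangian.
L = -6.4225 + 8*-9.6692 = -83.7761


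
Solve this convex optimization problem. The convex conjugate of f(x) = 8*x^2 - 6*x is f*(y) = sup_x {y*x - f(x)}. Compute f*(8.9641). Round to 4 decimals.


f*(y) = sup_x {y*x - a*x^2 - b*x} = sup_x {(y-b)*x - a*x^2}
FOC: (y - b) - 2a*x = 0 => x* = (y - b)/(2a)
x* = (8.9641 + 6)/(2*8) = 0.9353
f*(8.9641) = (y-b)^2/(4a) = (8.9641 + 6)^2/(4*8)
= 223.9243/32 = 6.9976


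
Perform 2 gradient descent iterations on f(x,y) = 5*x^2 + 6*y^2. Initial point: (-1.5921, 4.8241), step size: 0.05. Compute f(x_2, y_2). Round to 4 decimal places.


Gradient descent on f(x,y) = 5*x^2 + 6*y^2.
Starting point: (-1.5921, 4.8241), alpha = 0.05
Step 1: grad_x = 2*5*-1.5921 = -15.921, grad_y = 2*6*4.8241 = 57.8892
  x_1 = -1.5921 - 0.05*-15.921 = -0.7961
  y_1 = 4.8241 - 0.05*57.8892 = 1.9296
Step 2: grad_x = 2*5*-0.7961 = -7.9605, grad_y = 2*6*1.9296 = 23.1557
  x_2 = -0.7961 - 0.05*-7.9605 = -0.398
  y_2 = 1.9296 - 0.05*23.1557 = 0.7719
f(-0.398, 0.7719) = 5*(-0.398)^2 + 6*0.7719^2 = 4.3667
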